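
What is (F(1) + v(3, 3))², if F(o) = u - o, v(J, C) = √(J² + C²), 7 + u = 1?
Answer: 67 - 42*√2 ≈ 7.6030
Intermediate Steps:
u = -6 (u = -7 + 1 = -6)
v(J, C) = √(C² + J²)
F(o) = -6 - o
(F(1) + v(3, 3))² = ((-6 - 1*1) + √(3² + 3²))² = ((-6 - 1) + √(9 + 9))² = (-7 + √18)² = (-7 + 3*√2)²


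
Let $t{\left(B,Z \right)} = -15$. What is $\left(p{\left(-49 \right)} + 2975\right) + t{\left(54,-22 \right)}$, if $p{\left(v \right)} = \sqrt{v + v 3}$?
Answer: $2960 + 14 i \approx 2960.0 + 14.0 i$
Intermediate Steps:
$p{\left(v \right)} = 2 \sqrt{v}$ ($p{\left(v \right)} = \sqrt{v + 3 v} = \sqrt{4 v} = 2 \sqrt{v}$)
$\left(p{\left(-49 \right)} + 2975\right) + t{\left(54,-22 \right)} = \left(2 \sqrt{-49} + 2975\right) - 15 = \left(2 \cdot 7 i + 2975\right) - 15 = \left(14 i + 2975\right) - 15 = \left(2975 + 14 i\right) - 15 = 2960 + 14 i$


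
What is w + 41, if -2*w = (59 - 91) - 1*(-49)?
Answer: 65/2 ≈ 32.500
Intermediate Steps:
w = -17/2 (w = -((59 - 91) - 1*(-49))/2 = -(-32 + 49)/2 = -½*17 = -17/2 ≈ -8.5000)
w + 41 = -17/2 + 41 = 65/2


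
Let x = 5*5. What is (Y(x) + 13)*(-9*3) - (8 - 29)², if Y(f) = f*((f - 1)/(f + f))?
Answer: -1116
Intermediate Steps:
x = 25
Y(f) = -½ + f/2 (Y(f) = f*((-1 + f)/((2*f))) = f*((-1 + f)*(1/(2*f))) = f*((-1 + f)/(2*f)) = -½ + f/2)
(Y(x) + 13)*(-9*3) - (8 - 29)² = ((-½ + (½)*25) + 13)*(-9*3) - (8 - 29)² = ((-½ + 25/2) + 13)*(-27) - 1*(-21)² = (12 + 13)*(-27) - 1*441 = 25*(-27) - 441 = -675 - 441 = -1116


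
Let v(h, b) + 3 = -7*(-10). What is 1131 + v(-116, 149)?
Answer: 1198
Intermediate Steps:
v(h, b) = 67 (v(h, b) = -3 - 7*(-10) = -3 + 70 = 67)
1131 + v(-116, 149) = 1131 + 67 = 1198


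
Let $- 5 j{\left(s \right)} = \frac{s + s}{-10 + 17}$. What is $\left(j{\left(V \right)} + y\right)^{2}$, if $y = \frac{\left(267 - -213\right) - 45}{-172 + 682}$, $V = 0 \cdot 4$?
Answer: $\frac{841}{1156} \approx 0.72751$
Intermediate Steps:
$V = 0$
$j{\left(s \right)} = - \frac{2 s}{35}$ ($j{\left(s \right)} = - \frac{\left(s + s\right) \frac{1}{-10 + 17}}{5} = - \frac{2 s \frac{1}{7}}{5} = - \frac{\frac{2}{7} s}{5} = - \frac{2 s}{35}$)
$y = \frac{29}{34}$ ($y = \frac{\left(267 + 213\right) - 45}{510} = \left(480 - 45\right) \frac{1}{510} = 435 \cdot \frac{1}{510} = \frac{29}{34} \approx 0.85294$)
$\left(j{\left(V \right)} + y\right)^{2} = \left(\left(- \frac{2}{35}\right) 0 + \frac{29}{34}\right)^{2} = \left(0 + \frac{29}{34}\right)^{2} = \left(\frac{29}{34}\right)^{2} = \frac{841}{1156}$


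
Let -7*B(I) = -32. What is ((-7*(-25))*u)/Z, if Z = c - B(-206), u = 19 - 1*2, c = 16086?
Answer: 4165/22514 ≈ 0.18500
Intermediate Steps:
u = 17 (u = 19 - 2 = 17)
B(I) = 32/7 (B(I) = -⅐*(-32) = 32/7)
Z = 112570/7 (Z = 16086 - 1*32/7 = 16086 - 32/7 = 112570/7 ≈ 16081.)
((-7*(-25))*u)/Z = (-7*(-25)*17)/(112570/7) = (175*17)*(7/112570) = 2975*(7/112570) = 4165/22514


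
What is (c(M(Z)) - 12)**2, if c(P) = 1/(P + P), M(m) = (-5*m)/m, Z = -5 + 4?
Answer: 14641/100 ≈ 146.41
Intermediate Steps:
Z = -1
M(m) = -5
c(P) = 1/(2*P)
(c(M(Z)) - 12)**2 = ((1/2)/(-5) - 12)**2 = ((1/2)*(-1/5) - 12)**2 = (-1/10 - 12)**2 = (-121/10)**2 = 14641/100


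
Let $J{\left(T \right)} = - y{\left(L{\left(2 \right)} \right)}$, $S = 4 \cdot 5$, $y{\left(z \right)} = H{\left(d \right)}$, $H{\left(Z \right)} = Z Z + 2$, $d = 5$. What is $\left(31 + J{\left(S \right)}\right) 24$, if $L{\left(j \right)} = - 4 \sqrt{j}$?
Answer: $96$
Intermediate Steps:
$H{\left(Z \right)} = 2 + Z^{2}$ ($H{\left(Z \right)} = Z^{2} + 2 = 2 + Z^{2}$)
$y{\left(z \right)} = 27$ ($y{\left(z \right)} = 2 + 5^{2} = 2 + 25 = 27$)
$S = 20$
$J{\left(T \right)} = -27$ ($J{\left(T \right)} = \left(-1\right) 27 = -27$)
$\left(31 + J{\left(S \right)}\right) 24 = \left(31 - 27\right) 24 = 4 \cdot 24 = 96$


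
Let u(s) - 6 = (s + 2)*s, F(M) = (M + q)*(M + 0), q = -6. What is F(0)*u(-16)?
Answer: 0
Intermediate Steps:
F(M) = M*(-6 + M) (F(M) = (M - 6)*(M + 0) = (-6 + M)*M = M*(-6 + M))
u(s) = 6 + s*(2 + s) (u(s) = 6 + (s + 2)*s = 6 + (2 + s)*s = 6 + s*(2 + s))
F(0)*u(-16) = (0*(-6 + 0))*(6 + (-16)² + 2*(-16)) = (0*(-6))*(6 + 256 - 32) = 0*230 = 0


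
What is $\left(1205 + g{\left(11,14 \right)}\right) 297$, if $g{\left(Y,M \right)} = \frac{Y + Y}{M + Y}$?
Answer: $\frac{8953659}{25} \approx 3.5815 \cdot 10^{5}$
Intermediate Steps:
$g{\left(Y,M \right)} = \frac{2 Y}{M + Y}$
$\left(1205 + g{\left(11,14 \right)}\right) 297 = \left(1205 + 2 \cdot 11 \frac{1}{14 + 11}\right) 297 = \left(1205 + 2 \cdot 11 \cdot \frac{1}{25}\right) 297 = \left(1205 + \frac{22}{25}\right) 297 = \frac{30147}{25} \cdot 297 = \frac{8953659}{25}$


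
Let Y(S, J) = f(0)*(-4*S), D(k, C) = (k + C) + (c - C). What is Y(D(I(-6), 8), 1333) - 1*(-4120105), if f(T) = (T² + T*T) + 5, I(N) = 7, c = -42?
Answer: 4120805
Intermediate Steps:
f(T) = 5 + 2*T² (f(T) = (T² + T²) + 5 = 2*T² + 5 = 5 + 2*T²)
D(k, C) = -42 + k (D(k, C) = (k + C) + (-42 - C) = (C + k) + (-42 - C) = -42 + k)
Y(S, J) = -20*S (Y(S, J) = (5 + 2*0²)*(-4*S) = (5 + 2*0)*(-4*S) = (5 + 0)*(-4*S) = 5*(-4*S) = -20*S)
Y(D(I(-6), 8), 1333) - 1*(-4120105) = -20*(-42 + 7) - 1*(-4120105) = -20*(-35) + 4120105 = 700 + 4120105 = 4120805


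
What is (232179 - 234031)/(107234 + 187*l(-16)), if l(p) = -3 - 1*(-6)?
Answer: -1852/107795 ≈ -0.017181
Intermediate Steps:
l(p) = 3 (l(p) = -3 + 6 = 3)
(232179 - 234031)/(107234 + 187*l(-16)) = (232179 - 234031)/(107234 + 187*3) = -1852/(107234 + 561) = -1852/107795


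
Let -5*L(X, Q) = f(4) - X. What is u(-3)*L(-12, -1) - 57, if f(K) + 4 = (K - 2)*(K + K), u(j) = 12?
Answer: -573/5 ≈ -114.60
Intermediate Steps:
f(K) = -4 + 2*K*(-2 + K) (f(K) = -4 + (K - 2)*(K + K) = -4 + (-2 + K)*(2*K) = -4 + 2*K*(-2 + K))
L(X, Q) = -12/5 + X/5 (L(X, Q) = -((-4 - 4*4 + 2*4²) - X)/5 = -((-4 - 16 + 2*16) - X)/5 = -((-4 - 16 + 32) - X)/5 = -(12 - X)/5 = -12/5 + X/5)
u(-3)*L(-12, -1) - 57 = 12*(-12/5 + (⅕)*(-12)) - 57 = 12*(-12/5 - 12/5) - 57 = 12*(-24/5) - 57 = -288/5 - 57 = -573/5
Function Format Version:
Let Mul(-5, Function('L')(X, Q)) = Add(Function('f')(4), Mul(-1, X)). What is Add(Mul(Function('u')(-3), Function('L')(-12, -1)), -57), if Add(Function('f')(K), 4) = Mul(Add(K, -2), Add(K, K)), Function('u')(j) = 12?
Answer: Rational(-573, 5) ≈ -114.60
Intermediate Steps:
Function('f')(K) = Add(-4, Mul(2, K, Add(-2, K))) (Function('f')(K) = Add(-4, Mul(Add(K, -2), Add(K, K))) = Add(-4, Mul(Add(-2, K), Mul(2, K))) = Add(-4, Mul(2, K, Add(-2, K))))
Function('L')(X, Q) = Add(Rational(-12, 5), Mul(Rational(1, 5), X)) (Function('L')(X, Q) = Mul(Rational(-1, 5), Add(Add(-4, Mul(-4, 4), Mul(2, Pow(4, 2))), Mul(-1, X))) = Mul(Rational(-1, 5), Add(Add(-4, -16, Mul(2, 16)), Mul(-1, X))) = Mul(Rational(-1, 5), Add(Add(-4, -16, 32), Mul(-1, X))) = Mul(Rational(-1, 5), Add(12, Mul(-1, X))) = Add(Rational(-12, 5), Mul(Rational(1, 5), X)))
Add(Mul(Function('u')(-3), Function('L')(-12, -1)), -57) = Add(Mul(12, Add(Rational(-12, 5), Mul(Rational(1, 5), -12))), -57) = Add(Mul(12, Add(Rational(-12, 5), Rational(-12, 5))), -57) = Add(Mul(12, Rational(-24, 5)), -57) = Add(Rational(-288, 5), -57) = Rational(-573, 5)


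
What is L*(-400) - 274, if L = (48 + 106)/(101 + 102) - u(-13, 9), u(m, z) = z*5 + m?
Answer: 354454/29 ≈ 12223.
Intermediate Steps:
u(m, z) = m + 5*z (u(m, z) = 5*z + m = m + 5*z)
L = -906/29 (L = (48 + 106)/(101 + 102) - (-13 + 5*9) = 154/203 - (-13 + 45) = 154*(1/203) - 1*32 = 22/29 - 32 = -906/29 ≈ -31.241)
L*(-400) - 274 = -906/29*(-400) - 274 = 362400/29 - 274 = 354454/29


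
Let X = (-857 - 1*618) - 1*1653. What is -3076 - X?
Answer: 52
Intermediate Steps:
X = -3128 (X = (-857 - 618) - 1653 = -1475 - 1653 = -3128)
-3076 - X = -3076 - 1*(-3128) = -3076 + 3128 = 52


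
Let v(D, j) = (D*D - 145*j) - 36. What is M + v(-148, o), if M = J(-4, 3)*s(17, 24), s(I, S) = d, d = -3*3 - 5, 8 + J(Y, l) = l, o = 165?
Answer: -1987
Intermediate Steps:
v(D, j) = -36 + D² - 145*j (v(D, j) = (D² - 145*j) - 36 = -36 + D² - 145*j)
J(Y, l) = -8 + l
d = -14 (d = -9 - 5 = -14)
s(I, S) = -14
M = 70 (M = (-8 + 3)*(-14) = -5*(-14) = 70)
M + v(-148, o) = 70 + (-36 + (-148)² - 145*165) = 70 + (-36 + 21904 - 23925) = 70 - 2057 = -1987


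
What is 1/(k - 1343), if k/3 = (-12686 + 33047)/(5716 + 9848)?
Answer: -5188/6947123 ≈ -0.00074678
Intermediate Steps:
k = 20361/5188 (k = 3*((-12686 + 33047)/(5716 + 9848)) = 3*(20361/15564) = 3*(20361*(1/15564)) = 3*(6787/5188) = 20361/5188 ≈ 3.9246)
1/(k - 1343) = 1/(20361/5188 - 1343) = 1/(-6947123/5188) = -5188/6947123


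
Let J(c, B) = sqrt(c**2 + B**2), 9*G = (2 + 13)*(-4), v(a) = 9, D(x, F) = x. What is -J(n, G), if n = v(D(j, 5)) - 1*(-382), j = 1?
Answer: -sqrt(1376329)/3 ≈ -391.06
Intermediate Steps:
n = 391 (n = 9 - 1*(-382) = 9 + 382 = 391)
G = -20/3 (G = ((2 + 13)*(-4))/9 = (15*(-4))/9 = (1/9)*(-60) = -20/3 ≈ -6.6667)
J(c, B) = sqrt(B**2 + c**2)
-J(n, G) = -sqrt((-20/3)**2 + 391**2) = -sqrt(400/9 + 152881) = -sqrt(1376329/9) = -sqrt(1376329)/3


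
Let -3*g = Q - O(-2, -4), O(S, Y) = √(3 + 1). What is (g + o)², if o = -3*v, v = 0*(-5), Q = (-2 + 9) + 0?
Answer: 25/9 ≈ 2.7778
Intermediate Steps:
O(S, Y) = 2 (O(S, Y) = √4 = 2)
Q = 7 (Q = 7 + 0 = 7)
v = 0
g = -5/3 (g = -(7 - 1*2)/3 = -(7 - 2)/3 = -⅓*5 = -5/3 ≈ -1.6667)
o = 0 (o = -3*0 = 0)
(g + o)² = (-5/3 + 0)² = (-5/3)² = 25/9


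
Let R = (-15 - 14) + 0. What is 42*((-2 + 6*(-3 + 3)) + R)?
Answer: -1302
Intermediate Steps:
R = -29 (R = -29 + 0 = -29)
42*((-2 + 6*(-3 + 3)) + R) = 42*((-2 + 6*(-3 + 3)) - 29) = 42*((-2 + 6*0) - 29) = 42*((-2 + 0) - 29) = 42*(-2 - 29) = 42*(-31) = -1302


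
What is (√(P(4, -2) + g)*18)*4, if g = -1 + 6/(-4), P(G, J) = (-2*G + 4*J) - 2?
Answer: 36*I*√82 ≈ 325.99*I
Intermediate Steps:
P(G, J) = -2 - 2*G + 4*J
g = -5/2 (g = -1 + 6*(-¼) = -1 - 3/2 = -5/2 ≈ -2.5000)
(√(P(4, -2) + g)*18)*4 = (√((-2 - 2*4 + 4*(-2)) - 5/2)*18)*4 = (√((-2 - 8 - 8) - 5/2)*18)*4 = (√(-18 - 5/2)*18)*4 = (√(-41/2)*18)*4 = ((I*√82/2)*18)*4 = (9*I*√82)*4 = 36*I*√82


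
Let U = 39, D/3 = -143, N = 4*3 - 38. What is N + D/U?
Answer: -37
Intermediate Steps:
N = -26 (N = 12 - 38 = -26)
D = -429 (D = 3*(-143) = -429)
N + D/U = -26 - 429/39 = -26 - 429*1/39 = -26 - 11 = -37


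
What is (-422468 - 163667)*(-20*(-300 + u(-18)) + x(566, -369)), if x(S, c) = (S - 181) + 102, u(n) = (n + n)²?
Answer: 11390361455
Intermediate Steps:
u(n) = 4*n² (u(n) = (2*n)² = 4*n²)
x(S, c) = -79 + S (x(S, c) = (-181 + S) + 102 = -79 + S)
(-422468 - 163667)*(-20*(-300 + u(-18)) + x(566, -369)) = (-422468 - 163667)*(-20*(-300 + 4*(-18)²) + (-79 + 566)) = -586135*(-20*(-300 + 4*324) + 487) = -586135*(-20*(-300 + 1296) + 487) = -586135*(-20*996 + 487) = -586135*(-19920 + 487) = -586135*(-19433) = 11390361455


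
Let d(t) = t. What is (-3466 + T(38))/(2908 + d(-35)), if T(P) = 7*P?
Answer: -3200/2873 ≈ -1.1138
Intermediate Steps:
(-3466 + T(38))/(2908 + d(-35)) = (-3466 + 7*38)/(2908 - 35) = (-3466 + 266)/2873 = -3200*1/2873 = -3200/2873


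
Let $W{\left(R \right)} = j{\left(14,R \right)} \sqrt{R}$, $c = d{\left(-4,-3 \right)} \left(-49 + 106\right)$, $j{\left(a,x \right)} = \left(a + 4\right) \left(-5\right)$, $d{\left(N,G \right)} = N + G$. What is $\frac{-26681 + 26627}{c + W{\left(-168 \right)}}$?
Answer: $\frac{342}{24127} - \frac{1080 i \sqrt{42}}{168889} \approx 0.014175 - 0.041443 i$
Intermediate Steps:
$d{\left(N,G \right)} = G + N$
$j{\left(a,x \right)} = -20 - 5 a$ ($j{\left(a,x \right)} = \left(4 + a\right) \left(-5\right) = -20 - 5 a$)
$c = -399$ ($c = \left(-3 - 4\right) \left(-49 + 106\right) = \left(-7\right) 57 = -399$)
$W{\left(R \right)} = - 90 \sqrt{R}$ ($W{\left(R \right)} = \left(-20 - 70\right) \sqrt{R} = - 90 \sqrt{R}$)
$\frac{-26681 + 26627}{c + W{\left(-168 \right)}} = \frac{-26681 + 26627}{-399 - 90 \sqrt{-168}} = - \frac{54}{-399 - 90 \cdot 2 i \sqrt{42}} = - \frac{54}{-399 - 180 i \sqrt{42}}$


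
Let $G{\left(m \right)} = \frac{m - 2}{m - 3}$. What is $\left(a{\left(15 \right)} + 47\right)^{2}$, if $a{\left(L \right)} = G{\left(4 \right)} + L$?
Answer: $4096$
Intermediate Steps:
$G{\left(m \right)} = \frac{-2 + m}{-3 + m}$
$a{\left(L \right)} = 2 + L$ ($a{\left(L \right)} = \frac{-2 + 4}{-3 + 4} + L = 1^{-1} \cdot 2 + L = 1 \cdot 2 + L = 2 + L$)
$\left(a{\left(15 \right)} + 47\right)^{2} = \left(\left(2 + 15\right) + 47\right)^{2} = \left(17 + 47\right)^{2} = 64^{2} = 4096$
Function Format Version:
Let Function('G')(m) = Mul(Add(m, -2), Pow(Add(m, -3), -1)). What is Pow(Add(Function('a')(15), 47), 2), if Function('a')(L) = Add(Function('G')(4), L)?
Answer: 4096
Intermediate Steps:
Function('G')(m) = Mul(Pow(Add(-3, m), -1), Add(-2, m)) (Function('G')(m) = Mul(Add(-2, m), Pow(Add(-3, m), -1)) = Mul(Pow(Add(-3, m), -1), Add(-2, m)))
Function('a')(L) = Add(2, L) (Function('a')(L) = Add(Mul(Pow(Add(-3, 4), -1), Add(-2, 4)), L) = Add(Mul(Pow(1, -1), 2), L) = Add(Mul(1, 2), L) = Add(2, L))
Pow(Add(Function('a')(15), 47), 2) = Pow(Add(Add(2, 15), 47), 2) = Pow(Add(17, 47), 2) = Pow(64, 2) = 4096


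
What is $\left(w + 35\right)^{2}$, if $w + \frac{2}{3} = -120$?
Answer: $\frac{66049}{9} \approx 7338.8$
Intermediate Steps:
$w = - \frac{362}{3}$ ($w = - \frac{2}{3} - 120 = - \frac{362}{3} \approx -120.67$)
$\left(w + 35\right)^{2} = \left(- \frac{362}{3} + 35\right)^{2} = \left(- \frac{257}{3}\right)^{2} = \frac{66049}{9}$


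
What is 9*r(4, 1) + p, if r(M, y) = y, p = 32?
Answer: 41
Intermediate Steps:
9*r(4, 1) + p = 9*1 + 32 = 9 + 32 = 41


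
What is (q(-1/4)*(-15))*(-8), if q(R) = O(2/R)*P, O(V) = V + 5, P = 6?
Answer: -2160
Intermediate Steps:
O(V) = 5 + V
q(R) = 30 + 12/R (q(R) = (5 + 2/R)*6 = 30 + 12/R)
(q(-1/4)*(-15))*(-8) = ((30 + 12/((-1/4)))*(-15))*(-8) = ((30 + 12/((-1*¼)))*(-15))*(-8) = ((30 + 12/(-¼))*(-15))*(-8) = ((30 + 12*(-4))*(-15))*(-8) = ((30 - 48)*(-15))*(-8) = -18*(-15)*(-8) = 270*(-8) = -2160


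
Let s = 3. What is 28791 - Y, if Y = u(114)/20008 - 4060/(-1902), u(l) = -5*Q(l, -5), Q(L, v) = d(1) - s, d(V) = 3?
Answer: 27378211/951 ≈ 28789.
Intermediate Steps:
Q(L, v) = 0 (Q(L, v) = 3 - 1*3 = 3 - 3 = 0)
u(l) = 0 (u(l) = -5*0 = 0)
Y = 2030/951 (Y = 0/20008 - 4060/(-1902) = 0*(1/20008) - 4060*(-1/1902) = 0 + 2030/951 = 2030/951 ≈ 2.1346)
28791 - Y = 28791 - 1*2030/951 = 28791 - 2030/951 = 27378211/951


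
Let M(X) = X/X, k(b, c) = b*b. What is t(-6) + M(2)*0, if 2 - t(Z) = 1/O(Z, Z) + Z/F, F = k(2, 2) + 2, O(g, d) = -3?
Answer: 10/3 ≈ 3.3333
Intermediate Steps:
k(b, c) = b²
M(X) = 1
F = 6 (F = 2² + 2 = 4 + 2 = 6)
t(Z) = 7/3 - Z/6 (t(Z) = 2 - (1/(-3) + Z/6) = 2 - (1*(-⅓) + Z*(⅙)) = 2 - (-⅓ + Z/6) = 2 + (⅓ - Z/6) = 7/3 - Z/6)
t(-6) + M(2)*0 = (7/3 - ⅙*(-6)) + 1*0 = (7/3 + 1) + 0 = 10/3 + 0 = 10/3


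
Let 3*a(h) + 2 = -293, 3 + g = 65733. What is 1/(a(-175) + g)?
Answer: 3/196895 ≈ 1.5237e-5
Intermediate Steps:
g = 65730 (g = -3 + 65733 = 65730)
a(h) = -295/3 (a(h) = -⅔ + (⅓)*(-293) = -⅔ - 293/3 = -295/3)
1/(a(-175) + g) = 1/(-295/3 + 65730) = 1/(196895/3) = 3/196895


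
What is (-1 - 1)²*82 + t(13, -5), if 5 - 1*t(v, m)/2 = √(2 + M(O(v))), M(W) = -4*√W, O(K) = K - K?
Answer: 338 - 2*√2 ≈ 335.17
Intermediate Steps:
O(K) = 0
t(v, m) = 10 - 2*√2 (t(v, m) = 10 - 2*√(2 - 4*√0) = 10 - 2*√(2 - 4*0) = 10 - 2*√(2 + 0) = 10 - 2*√2)
(-1 - 1)²*82 + t(13, -5) = (-1 - 1)²*82 + (10 - 2*√2) = (-2)²*82 + (10 - 2*√2) = 4*82 + (10 - 2*√2) = 328 + (10 - 2*√2) = 338 - 2*√2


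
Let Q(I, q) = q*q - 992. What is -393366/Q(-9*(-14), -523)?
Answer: -393366/272537 ≈ -1.4433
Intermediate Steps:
Q(I, q) = -992 + q² (Q(I, q) = q² - 992 = -992 + q²)
-393366/Q(-9*(-14), -523) = -393366/(-992 + (-523)²) = -393366/(-992 + 273529) = -393366/272537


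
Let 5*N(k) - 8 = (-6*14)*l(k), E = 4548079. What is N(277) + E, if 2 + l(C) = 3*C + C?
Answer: 22647499/5 ≈ 4.5295e+6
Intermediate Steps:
l(C) = -2 + 4*C (l(C) = -2 + (3*C + C) = -2 + 4*C)
N(k) = 176/5 - 336*k/5 (N(k) = 8/5 + ((-6*14)*(-2 + 4*k))/5 = 8/5 + (-84*(-2 + 4*k))/5 = 8/5 + (168 - 336*k)/5 = 8/5 + (168/5 - 336*k/5) = 176/5 - 336*k/5)
N(277) + E = (176/5 - 336/5*277) + 4548079 = (176/5 - 93072/5) + 4548079 = -92896/5 + 4548079 = 22647499/5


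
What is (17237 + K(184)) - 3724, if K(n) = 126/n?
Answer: 1243259/92 ≈ 13514.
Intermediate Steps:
(17237 + K(184)) - 3724 = (17237 + 126/184) - 3724 = (17237 + 126*(1/184)) - 3724 = (17237 + 63/92) - 3724 = 1585867/92 - 3724 = 1243259/92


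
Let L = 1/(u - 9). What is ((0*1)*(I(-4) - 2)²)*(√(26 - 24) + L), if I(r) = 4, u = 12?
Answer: 0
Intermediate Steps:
L = ⅓ (L = 1/(12 - 9) = 1/3 = ⅓ ≈ 0.33333)
((0*1)*(I(-4) - 2)²)*(√(26 - 24) + L) = ((0*1)*(4 - 2)²)*(√(26 - 24) + ⅓) = (0*2²)*(√2 + ⅓) = (0*4)*(⅓ + √2) = 0*(⅓ + √2) = 0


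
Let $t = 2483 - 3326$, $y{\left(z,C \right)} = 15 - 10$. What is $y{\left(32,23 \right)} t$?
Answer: $-4215$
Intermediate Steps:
$y{\left(z,C \right)} = 5$
$t = -843$ ($t = 2483 - 3326 = -843$)
$y{\left(32,23 \right)} t = 5 \left(-843\right) = -4215$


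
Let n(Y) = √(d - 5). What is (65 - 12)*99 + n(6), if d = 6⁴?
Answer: 5247 + √1291 ≈ 5282.9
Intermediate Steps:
d = 1296
n(Y) = √1291 (n(Y) = √(1296 - 5) = √1291)
(65 - 12)*99 + n(6) = (65 - 12)*99 + √1291 = 53*99 + √1291 = 5247 + √1291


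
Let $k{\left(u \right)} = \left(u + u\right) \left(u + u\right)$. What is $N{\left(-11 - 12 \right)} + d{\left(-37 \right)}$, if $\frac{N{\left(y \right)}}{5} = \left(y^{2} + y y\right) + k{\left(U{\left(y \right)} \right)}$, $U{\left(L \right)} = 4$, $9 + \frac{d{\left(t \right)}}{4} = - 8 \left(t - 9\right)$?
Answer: $7046$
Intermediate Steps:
$d{\left(t \right)} = 252 - 32 t$ ($d{\left(t \right)} = -36 + 4 \left(- 8 \left(t - 9\right)\right) = -36 + 4 \left(- 8 \left(-9 + t\right)\right) = -36 + 4 \left(72 - 8 t\right) = -36 - \left(-288 + 32 t\right) = 252 - 32 t$)
$k{\left(u \right)} = 4 u^{2}$ ($k{\left(u \right)} = 2 u 2 u = 4 u^{2}$)
$N{\left(y \right)} = 320 + 10 y^{2}$ ($N{\left(y \right)} = 5 \left(\left(y^{2} + y y\right) + 4 \cdot 4^{2}\right) = 5 \left(\left(y^{2} + y^{2}\right) + 4 \cdot 16\right) = 5 \left(2 y^{2} + 64\right) = 5 \left(64 + 2 y^{2}\right) = 320 + 10 y^{2}$)
$N{\left(-11 - 12 \right)} + d{\left(-37 \right)} = \left(320 + 10 \left(-11 - 12\right)^{2}\right) + \left(252 - -1184\right) = \left(320 + 10 \left(-23\right)^{2}\right) + \left(252 + 1184\right) = \left(320 + 10 \cdot 529\right) + 1436 = \left(320 + 5290\right) + 1436 = 5610 + 1436 = 7046$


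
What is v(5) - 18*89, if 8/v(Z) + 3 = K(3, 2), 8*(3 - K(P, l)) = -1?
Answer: -1538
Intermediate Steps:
K(P, l) = 25/8 (K(P, l) = 3 - ⅛*(-1) = 3 + ⅛ = 25/8)
v(Z) = 64 (v(Z) = 8/(-3 + 25/8) = 8/(⅛) = 8*8 = 64)
v(5) - 18*89 = 64 - 18*89 = 64 - 1602 = -1538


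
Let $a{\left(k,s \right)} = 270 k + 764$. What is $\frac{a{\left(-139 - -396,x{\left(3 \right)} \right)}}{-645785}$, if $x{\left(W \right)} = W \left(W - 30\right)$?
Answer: $- \frac{10022}{92255} \approx -0.10863$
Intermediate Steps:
$x{\left(W \right)} = W \left(-30 + W\right)$
$a{\left(k,s \right)} = 764 + 270 k$
$\frac{a{\left(-139 - -396,x{\left(3 \right)} \right)}}{-645785} = \frac{764 + 270 \left(-139 - -396\right)}{-645785} = \left(764 + 270 \left(-139 + 396\right)\right) \left(- \frac{1}{645785}\right) = \left(764 + 270 \cdot 257\right) \left(- \frac{1}{645785}\right) = \left(764 + 69390\right) \left(- \frac{1}{645785}\right) = 70154 \left(- \frac{1}{645785}\right) = - \frac{10022}{92255}$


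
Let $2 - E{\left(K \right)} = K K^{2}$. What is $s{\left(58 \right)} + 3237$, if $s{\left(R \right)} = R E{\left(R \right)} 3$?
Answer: $-33945903$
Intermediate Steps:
$E{\left(K \right)} = 2 - K^{3}$ ($E{\left(K \right)} = 2 - K K^{2} = 2 - K^{3}$)
$s{\left(R \right)} = 3 R \left(2 - R^{3}\right)$ ($s{\left(R \right)} = R \left(2 - R^{3}\right) 3 = 3 R \left(2 - R^{3}\right)$)
$s{\left(58 \right)} + 3237 = 3 \cdot 58 \left(2 - 58^{3}\right) + 3237 = 3 \cdot 58 \left(2 - 195112\right) + 3237 = 3 \cdot 58 \left(-195110\right) + 3237 = -33949140 + 3237 = -33945903$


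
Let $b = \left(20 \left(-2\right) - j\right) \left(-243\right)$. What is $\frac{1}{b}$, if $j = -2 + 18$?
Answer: $\frac{1}{13608} \approx 7.3486 \cdot 10^{-5}$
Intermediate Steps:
$j = 16$
$b = 13608$ ($b = \left(20 \left(-2\right) - 16\right) \left(-243\right) = \left(-40 - 16\right) \left(-243\right) = \left(-56\right) \left(-243\right) = 13608$)
$\frac{1}{b} = \frac{1}{13608}$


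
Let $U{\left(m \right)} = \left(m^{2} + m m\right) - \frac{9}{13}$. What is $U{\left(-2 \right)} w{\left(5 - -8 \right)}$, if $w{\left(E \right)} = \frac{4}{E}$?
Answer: $\frac{380}{169} \approx 2.2485$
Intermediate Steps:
$U{\left(m \right)} = - \frac{9}{13} + 2 m^{2}$ ($U{\left(m \right)} = \left(m^{2} + m^{2}\right) - \frac{9}{13} = 2 m^{2} - \frac{9}{13} = - \frac{9}{13} + 2 m^{2}$)
$U{\left(-2 \right)} w{\left(5 - -8 \right)} = \left(- \frac{9}{13} + 2 \left(-2\right)^{2}\right) \frac{4}{5 - -8} = \left(- \frac{9}{13} + 2 \cdot 4\right) \frac{4}{5 + 8} = \left(- \frac{9}{13} + 8\right) \frac{4}{13} = \frac{95 \cdot 4 \cdot \frac{1}{13}}{13} = \frac{95}{13} \cdot \frac{4}{13} = \frac{380}{169}$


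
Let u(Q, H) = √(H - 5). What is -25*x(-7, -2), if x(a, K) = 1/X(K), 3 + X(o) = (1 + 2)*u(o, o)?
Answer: 25/24 + 25*I*√7/24 ≈ 1.0417 + 2.756*I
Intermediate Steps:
u(Q, H) = √(-5 + H)
X(o) = -3 + 3*√(-5 + o) (X(o) = -3 + (1 + 2)*√(-5 + o) = -3 + 3*√(-5 + o))
x(a, K) = 1/(-3 + 3*√(-5 + K))
-25*x(-7, -2) = -25/(3*(-1 + √(-5 - 2))) = -25/(3*(-1 + √(-7))) = -25/(3*(-1 + I*√7))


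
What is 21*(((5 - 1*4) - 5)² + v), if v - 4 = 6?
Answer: 546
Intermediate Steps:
v = 10 (v = 4 + 6 = 10)
21*(((5 - 1*4) - 5)² + v) = 21*(((5 - 1*4) - 5)² + 10) = 21*(((5 - 4) - 5)² + 10) = 21*((1 - 5)² + 10) = 21*((-4)² + 10) = 21*(16 + 10) = 21*26 = 546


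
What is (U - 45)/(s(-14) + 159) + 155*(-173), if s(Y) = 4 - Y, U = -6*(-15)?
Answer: -1582070/59 ≈ -26815.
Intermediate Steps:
U = 90
(U - 45)/(s(-14) + 159) + 155*(-173) = (90 - 45)/((4 - 1*(-14)) + 159) + 155*(-173) = 45/((4 + 14) + 159) - 26815 = 45/(18 + 159) - 26815 = 45/177 - 26815 = 45*(1/177) - 26815 = 15/59 - 26815 = -1582070/59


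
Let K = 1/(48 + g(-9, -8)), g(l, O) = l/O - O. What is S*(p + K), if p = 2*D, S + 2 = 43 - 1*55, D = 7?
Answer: -89684/457 ≈ -196.25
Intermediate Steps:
g(l, O) = -O + l/O
K = 8/457 (K = 1/(48 + (-1*(-8) - 9/(-8))) = 1/(48 + (8 - 9*(-1/8))) = 1/(48 + (8 + 9/8)) = 1/(48 + 73/8) = 1/(457/8) = 8/457 ≈ 0.017505)
S = -14 (S = -2 + (43 - 1*55) = -2 + (43 - 55) = -2 - 12 = -14)
p = 14 (p = 2*7 = 14)
S*(p + K) = -14*(14 + 8/457) = -14*6406/457 = -89684/457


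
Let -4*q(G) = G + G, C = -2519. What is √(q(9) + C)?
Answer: 7*I*√206/2 ≈ 50.234*I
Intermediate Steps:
q(G) = -G/2 (q(G) = -(G + G)/4 = -G/2)
√(q(9) + C) = √(-½*9 - 2519) = √(-9/2 - 2519) = √(-5047/2) = 7*I*√206/2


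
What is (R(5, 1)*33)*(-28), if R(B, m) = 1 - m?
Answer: 0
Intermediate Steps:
(R(5, 1)*33)*(-28) = ((1 - 1*1)*33)*(-28) = ((1 - 1)*33)*(-28) = (0*33)*(-28) = 0*(-28) = 0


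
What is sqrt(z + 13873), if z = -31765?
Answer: 6*I*sqrt(497) ≈ 133.76*I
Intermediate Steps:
sqrt(z + 13873) = sqrt(-31765 + 13873) = sqrt(-17892) = 6*I*sqrt(497)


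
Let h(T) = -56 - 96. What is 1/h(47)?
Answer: -1/152 ≈ -0.0065789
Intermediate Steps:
h(T) = -152
1/h(47) = 1/(-152) = -1/152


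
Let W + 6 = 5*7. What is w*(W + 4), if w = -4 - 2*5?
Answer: -462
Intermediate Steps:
W = 29 (W = -6 + 5*7 = -6 + 35 = 29)
w = -14 (w = -4 - 10 = -14)
w*(W + 4) = -14*(29 + 4) = -14*33 = -462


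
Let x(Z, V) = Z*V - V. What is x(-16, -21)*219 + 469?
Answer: 78652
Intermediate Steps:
x(Z, V) = -V + V*Z (x(Z, V) = V*Z - V = -V + V*Z)
x(-16, -21)*219 + 469 = -21*(-1 - 16)*219 + 469 = -21*(-17)*219 + 469 = 357*219 + 469 = 78183 + 469 = 78652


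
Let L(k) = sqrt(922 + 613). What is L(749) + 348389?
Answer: 348389 + sqrt(1535) ≈ 3.4843e+5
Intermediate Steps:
L(k) = sqrt(1535)
L(749) + 348389 = sqrt(1535) + 348389 = 348389 + sqrt(1535)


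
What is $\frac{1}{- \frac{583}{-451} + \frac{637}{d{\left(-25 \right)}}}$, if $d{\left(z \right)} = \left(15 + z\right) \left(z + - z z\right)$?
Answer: $\frac{20500}{28509} \approx 0.71907$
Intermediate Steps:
$d{\left(z \right)} = \left(15 + z\right) \left(z - z^{2}\right)$
$\frac{1}{- \frac{583}{-451} + \frac{637}{d{\left(-25 \right)}}} = \frac{1}{- \frac{583}{-451} + \frac{637}{\left(-25\right) \left(15 - \left(-25\right)^{2} - -350\right)}} = \frac{1}{\left(-583\right) \left(- \frac{1}{451}\right) + \frac{637}{\left(-25\right) \left(15 - 625 + 350\right)}} = \frac{1}{\frac{53}{41} + \frac{637}{\left(-25\right) \left(15 - 625 + 350\right)}} = \frac{1}{\frac{53}{41} + \frac{637}{\left(-25\right) \left(-260\right)}} = \frac{1}{\frac{53}{41} + \frac{637}{6500}} = \frac{1}{\frac{53}{41} + 637 \cdot \frac{1}{6500}} = \frac{1}{\frac{53}{41} + \frac{49}{500}} = \frac{1}{\frac{28509}{20500}} = \frac{20500}{28509}$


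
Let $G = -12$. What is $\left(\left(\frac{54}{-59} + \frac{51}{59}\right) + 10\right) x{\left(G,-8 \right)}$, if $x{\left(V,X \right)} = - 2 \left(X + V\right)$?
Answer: $\frac{23480}{59} \approx 397.97$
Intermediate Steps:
$x{\left(V,X \right)} = - 2 V - 2 X$ ($x{\left(V,X \right)} = - 2 \left(V + X\right) = - 2 V - 2 X$)
$\left(\left(\frac{54}{-59} + \frac{51}{59}\right) + 10\right) x{\left(G,-8 \right)} = \left(\left(\frac{54}{-59} + \frac{51}{59}\right) + 10\right) \left(\left(-2\right) \left(-12\right) - -16\right) = \left(\left(54 \left(- \frac{1}{59}\right) + 51 \cdot \frac{1}{59}\right) + 10\right) \left(24 + 16\right) = \left(\left(- \frac{54}{59} + \frac{51}{59}\right) + 10\right) 40 = \left(- \frac{3}{59} + 10\right) 40 = \frac{587}{59} \cdot 40 = \frac{23480}{59}$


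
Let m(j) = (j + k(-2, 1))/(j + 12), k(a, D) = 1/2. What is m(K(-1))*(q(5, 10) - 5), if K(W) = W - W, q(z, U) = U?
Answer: 5/24 ≈ 0.20833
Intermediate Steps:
K(W) = 0
k(a, D) = ½ (k(a, D) = 1*(½) = ½)
m(j) = (½ + j)/(12 + j) (m(j) = (j + ½)/(j + 12) = (½ + j)/(12 + j))
m(K(-1))*(q(5, 10) - 5) = ((½ + 0)/(12 + 0))*(10 - 5) = ((½)/12)*5 = ((1/12)*(½))*5 = (1/24)*5 = 5/24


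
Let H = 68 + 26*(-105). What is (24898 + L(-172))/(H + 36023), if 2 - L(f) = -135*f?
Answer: 1680/33361 ≈ 0.050358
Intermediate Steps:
L(f) = 2 + 135*f (L(f) = 2 - (-135)*f = 2 + 135*f)
H = -2662 (H = 68 - 2730 = -2662)
(24898 + L(-172))/(H + 36023) = (24898 + (2 + 135*(-172)))/(-2662 + 36023) = (24898 + (2 - 23220))/33361 = (24898 - 23218)*(1/33361) = 1680*(1/33361) = 1680/33361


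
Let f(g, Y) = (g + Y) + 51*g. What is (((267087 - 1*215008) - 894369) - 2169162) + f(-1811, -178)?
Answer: -3105802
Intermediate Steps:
f(g, Y) = Y + 52*g (f(g, Y) = (Y + g) + 51*g = Y + 52*g)
(((267087 - 1*215008) - 894369) - 2169162) + f(-1811, -178) = (((267087 - 1*215008) - 894369) - 2169162) + (-178 + 52*(-1811)) = (((267087 - 215008) - 894369) - 2169162) + (-178 - 94172) = ((52079 - 894369) - 2169162) - 94350 = (-842290 - 2169162) - 94350 = -3011452 - 94350 = -3105802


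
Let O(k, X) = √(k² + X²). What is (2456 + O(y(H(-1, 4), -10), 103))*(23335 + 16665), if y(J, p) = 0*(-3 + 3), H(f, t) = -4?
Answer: 102360000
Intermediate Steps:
y(J, p) = 0 (y(J, p) = 0*0 = 0)
O(k, X) = √(X² + k²)
(2456 + O(y(H(-1, 4), -10), 103))*(23335 + 16665) = (2456 + √(103² + 0²))*(23335 + 16665) = (2456 + √(10609 + 0))*40000 = (2456 + √10609)*40000 = (2456 + 103)*40000 = 2559*40000 = 102360000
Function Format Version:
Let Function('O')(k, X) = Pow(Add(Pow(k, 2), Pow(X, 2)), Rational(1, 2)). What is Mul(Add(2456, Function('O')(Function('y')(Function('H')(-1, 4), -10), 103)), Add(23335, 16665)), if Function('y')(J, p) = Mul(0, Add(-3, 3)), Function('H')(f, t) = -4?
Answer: 102360000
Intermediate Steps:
Function('y')(J, p) = 0 (Function('y')(J, p) = Mul(0, 0) = 0)
Function('O')(k, X) = Pow(Add(Pow(X, 2), Pow(k, 2)), Rational(1, 2))
Mul(Add(2456, Function('O')(Function('y')(Function('H')(-1, 4), -10), 103)), Add(23335, 16665)) = Mul(Add(2456, Pow(Add(Pow(103, 2), Pow(0, 2)), Rational(1, 2))), Add(23335, 16665)) = Mul(Add(2456, Pow(Add(10609, 0), Rational(1, 2))), 40000) = Mul(Add(2456, Pow(10609, Rational(1, 2))), 40000) = Mul(Add(2456, 103), 40000) = Mul(2559, 40000) = 102360000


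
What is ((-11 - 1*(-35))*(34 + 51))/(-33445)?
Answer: -408/6689 ≈ -0.060996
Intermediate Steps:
((-11 - 1*(-35))*(34 + 51))/(-33445) = ((-11 + 35)*85)*(-1/33445) = (24*85)*(-1/33445) = 2040*(-1/33445) = -408/6689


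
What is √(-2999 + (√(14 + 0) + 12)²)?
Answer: √(-2999 + (12 + √14)²) ≈ 52.452*I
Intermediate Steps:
√(-2999 + (√(14 + 0) + 12)²) = √(-2999 + (√14 + 12)²) = √(-2999 + (12 + √14)²)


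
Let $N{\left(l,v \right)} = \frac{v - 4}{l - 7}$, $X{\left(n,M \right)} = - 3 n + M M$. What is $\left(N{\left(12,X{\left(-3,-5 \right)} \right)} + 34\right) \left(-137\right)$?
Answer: $-5480$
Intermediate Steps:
$X{\left(n,M \right)} = M^{2} - 3 n$ ($X{\left(n,M \right)} = - 3 n + M^{2} = M^{2} - 3 n$)
$N{\left(l,v \right)} = \frac{-4 + v}{-7 + l}$
$\left(N{\left(12,X{\left(-3,-5 \right)} \right)} + 34\right) \left(-137\right) = \left(\frac{-4 - \left(-9 - \left(-5\right)^{2}\right)}{-7 + 12} + 34\right) \left(-137\right) = \left(\frac{-4 + \left(25 + 9\right)}{5} + 34\right) \left(-137\right) = \left(\frac{-4 + 34}{5} + 34\right) \left(-137\right) = \left(\frac{1}{5} \cdot 30 + 34\right) \left(-137\right) = \left(6 + 34\right) \left(-137\right) = 40 \left(-137\right) = -5480$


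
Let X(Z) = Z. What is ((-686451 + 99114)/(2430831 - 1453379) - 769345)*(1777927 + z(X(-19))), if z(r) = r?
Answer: -334245991182012129/244363 ≈ -1.3678e+12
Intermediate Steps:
((-686451 + 99114)/(2430831 - 1453379) - 769345)*(1777927 + z(X(-19))) = ((-686451 + 99114)/(2430831 - 1453379) - 769345)*(1777927 - 19) = (-587337/977452 - 769345)*1777908 = -751998396277/977452*1777908 = -334245991182012129/244363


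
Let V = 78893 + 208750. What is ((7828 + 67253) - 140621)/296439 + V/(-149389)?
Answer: -95059558337/44284725771 ≈ -2.1466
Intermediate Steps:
V = 287643
((7828 + 67253) - 140621)/296439 + V/(-149389) = ((7828 + 67253) - 140621)/296439 + 287643/(-149389) = (75081 - 140621)*(1/296439) + 287643*(-1/149389) = -65540*1/296439 - 287643/149389 = -65540/296439 - 287643/149389 = -95059558337/44284725771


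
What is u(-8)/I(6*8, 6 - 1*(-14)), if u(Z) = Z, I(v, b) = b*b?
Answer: -1/50 ≈ -0.020000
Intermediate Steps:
I(v, b) = b²
u(-8)/I(6*8, 6 - 1*(-14)) = -8/(6 - 1*(-14))² = -8/(6 + 14)² = -8/(20²) = -8/400 = -8*1/400 = -1/50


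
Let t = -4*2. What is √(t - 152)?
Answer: 4*I*√10 ≈ 12.649*I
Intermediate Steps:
t = -8
√(t - 152) = √(-8 - 152) = √(-160) = 4*I*√10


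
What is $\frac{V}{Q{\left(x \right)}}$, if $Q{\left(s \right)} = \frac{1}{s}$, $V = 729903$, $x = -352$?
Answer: $-256925856$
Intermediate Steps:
$\frac{V}{Q{\left(x \right)}} = \frac{729903}{\frac{1}{-352}} = \frac{729903}{- \frac{1}{352}} = 729903 \left(-352\right) = -256925856$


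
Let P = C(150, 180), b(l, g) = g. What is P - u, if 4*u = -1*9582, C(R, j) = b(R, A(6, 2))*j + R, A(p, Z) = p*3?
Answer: 11571/2 ≈ 5785.5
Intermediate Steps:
A(p, Z) = 3*p
C(R, j) = R + 18*j (C(R, j) = (3*6)*j + R = 18*j + R = R + 18*j)
P = 3390 (P = 150 + 18*180 = 150 + 3240 = 3390)
u = -4791/2 (u = (-1*9582)/4 = (¼)*(-9582) = -4791/2 ≈ -2395.5)
P - u = 3390 - 1*(-4791/2) = 3390 + 4791/2 = 11571/2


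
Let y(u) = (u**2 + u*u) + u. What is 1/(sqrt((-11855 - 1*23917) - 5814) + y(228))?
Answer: 17366/1809474667 - I*sqrt(41586)/10856848002 ≈ 9.5973e-6 - 1.8783e-8*I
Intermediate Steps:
y(u) = u + 2*u**2 (y(u) = (u**2 + u**2) + u = 2*u**2 + u = u + 2*u**2)
1/(sqrt((-11855 - 1*23917) - 5814) + y(228)) = 1/(sqrt((-11855 - 1*23917) - 5814) + 228*(1 + 2*228)) = 1/(sqrt((-11855 - 23917) - 5814) + 228*(1 + 456)) = 1/(sqrt(-35772 - 5814) + 228*457) = 1/(sqrt(-41586) + 104196) = 1/(I*sqrt(41586) + 104196) = 1/(104196 + I*sqrt(41586))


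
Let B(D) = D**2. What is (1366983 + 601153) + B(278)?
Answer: 2045420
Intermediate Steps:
(1366983 + 601153) + B(278) = (1366983 + 601153) + 278**2 = 1968136 + 77284 = 2045420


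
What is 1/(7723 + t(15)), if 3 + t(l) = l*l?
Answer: 1/7945 ≈ 0.00012587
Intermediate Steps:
t(l) = -3 + l**2 (t(l) = -3 + l*l = -3 + l**2)
1/(7723 + t(15)) = 1/(7723 + (-3 + 15**2)) = 1/(7723 + (-3 + 225)) = 1/(7723 + 222) = 1/7945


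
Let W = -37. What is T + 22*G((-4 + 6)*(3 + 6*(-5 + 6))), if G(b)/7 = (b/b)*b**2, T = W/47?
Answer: 2345075/47 ≈ 49895.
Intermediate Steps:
T = -37/47 ≈ -0.78723
G(b) = 7*b**2 (G(b) = 7*((b/b)*b**2) = 7*(1*b**2) = 7*b**2)
T + 22*G((-4 + 6)*(3 + 6*(-5 + 6))) = -37/47 + 22*(7*((-4 + 6)*(3 + 6*(-5 + 6)))**2) = -37/47 + 22*(7*(2*(3 + 6*1))**2) = -37/47 + 22*(7*(2*(3 + 6))**2) = -37/47 + 22*(7*(2*9)**2) = -37/47 + 22*(7*18**2) = -37/47 + 22*(7*324) = -37/47 + 22*2268 = -37/47 + 49896 = 2345075/47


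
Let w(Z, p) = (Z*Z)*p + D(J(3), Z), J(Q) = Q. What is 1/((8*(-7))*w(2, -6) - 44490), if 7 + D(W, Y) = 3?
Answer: -1/42922 ≈ -2.3298e-5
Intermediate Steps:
D(W, Y) = -4 (D(W, Y) = -7 + 3 = -4)
w(Z, p) = -4 + p*Z² (w(Z, p) = (Z*Z)*p - 4 = Z²*p - 4 = p*Z² - 4 = -4 + p*Z²)
1/((8*(-7))*w(2, -6) - 44490) = 1/((8*(-7))*(-4 - 6*2²) - 44490) = 1/(-56*(-4 - 6*4) - 44490) = 1/(-56*(-4 - 24) - 44490) = 1/(-56*(-28) - 44490) = 1/(1568 - 44490) = 1/(-42922) = -1/42922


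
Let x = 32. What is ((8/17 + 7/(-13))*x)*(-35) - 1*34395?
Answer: -7584495/221 ≈ -34319.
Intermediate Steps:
((8/17 + 7/(-13))*x)*(-35) - 1*34395 = ((8/17 + 7/(-13))*32)*(-35) - 1*34395 = ((8*(1/17) + 7*(-1/13))*32)*(-35) - 34395 = ((8/17 - 7/13)*32)*(-35) - 34395 = -15/221*32*(-35) - 34395 = -480/221*(-35) - 34395 = 16800/221 - 34395 = -7584495/221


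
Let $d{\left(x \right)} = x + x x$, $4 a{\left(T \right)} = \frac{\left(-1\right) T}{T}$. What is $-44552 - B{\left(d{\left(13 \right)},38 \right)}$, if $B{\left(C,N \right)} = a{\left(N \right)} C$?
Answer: $- \frac{89013}{2} \approx -44507.0$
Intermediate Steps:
$a{\left(T \right)} = - \frac{1}{4}$ ($a{\left(T \right)} = \frac{- T \frac{1}{T}}{4} = \frac{1}{4} \left(-1\right) = - \frac{1}{4}$)
$d{\left(x \right)} = x + x^{2}$
$B{\left(C,N \right)} = - \frac{C}{4}$
$-44552 - B{\left(d{\left(13 \right)},38 \right)} = -44552 - - \frac{13 \left(1 + 13\right)}{4} = -44552 - - \frac{13 \cdot 14}{4} = -44552 - \left(- \frac{1}{4}\right) 182 = -44552 - - \frac{91}{2} = -44552 + \frac{91}{2} = - \frac{89013}{2}$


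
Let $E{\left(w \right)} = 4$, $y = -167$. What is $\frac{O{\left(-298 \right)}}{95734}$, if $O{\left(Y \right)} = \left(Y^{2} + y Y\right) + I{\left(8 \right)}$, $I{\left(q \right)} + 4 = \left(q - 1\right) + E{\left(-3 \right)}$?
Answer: $\frac{138577}{95734} \approx 1.4475$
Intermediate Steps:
$I{\left(q \right)} = -1 + q$ ($I{\left(q \right)} = -4 + \left(\left(q - 1\right) + 4\right) = -4 + \left(\left(-1 + q\right) + 4\right) = -4 + \left(3 + q\right) = -1 + q$)
$O{\left(Y \right)} = 7 + Y^{2} - 167 Y$ ($O{\left(Y \right)} = \left(Y^{2} - 167 Y\right) + \left(-1 + 8\right) = \left(Y^{2} - 167 Y\right) + 7 = 7 + Y^{2} - 167 Y$)
$\frac{O{\left(-298 \right)}}{95734} = \frac{7 + \left(-298\right)^{2} - -49766}{95734} = \left(7 + 88804 + 49766\right) \frac{1}{95734} = 138577 \cdot \frac{1}{95734} = \frac{138577}{95734}$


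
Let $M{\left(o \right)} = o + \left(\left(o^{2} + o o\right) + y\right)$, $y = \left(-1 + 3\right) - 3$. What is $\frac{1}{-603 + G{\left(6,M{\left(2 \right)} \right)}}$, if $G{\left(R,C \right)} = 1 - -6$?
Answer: $- \frac{1}{596} \approx -0.0016779$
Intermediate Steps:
$y = -1$ ($y = 2 - 3 = -1$)
$M{\left(o \right)} = -1 + o + 2 o^{2}$ ($M{\left(o \right)} = o - \left(1 - o^{2} - o o\right) = o + \left(\left(o^{2} + o^{2}\right) - 1\right) = o + \left(2 o^{2} - 1\right) = o + \left(-1 + 2 o^{2}\right) = -1 + o + 2 o^{2}$)
$G{\left(R,C \right)} = 7$ ($G{\left(R,C \right)} = 1 + 6 = 7$)
$\frac{1}{-603 + G{\left(6,M{\left(2 \right)} \right)}} = \frac{1}{-603 + 7} = \frac{1}{-596} = - \frac{1}{596}$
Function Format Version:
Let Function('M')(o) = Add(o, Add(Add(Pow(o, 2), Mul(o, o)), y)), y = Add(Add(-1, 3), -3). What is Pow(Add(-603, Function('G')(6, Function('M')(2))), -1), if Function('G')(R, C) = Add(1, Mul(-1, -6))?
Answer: Rational(-1, 596) ≈ -0.0016779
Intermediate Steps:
y = -1 (y = Add(2, -3) = -1)
Function('M')(o) = Add(-1, o, Mul(2, Pow(o, 2))) (Function('M')(o) = Add(o, Add(Add(Pow(o, 2), Mul(o, o)), -1)) = Add(o, Add(Add(Pow(o, 2), Pow(o, 2)), -1)) = Add(o, Add(Mul(2, Pow(o, 2)), -1)) = Add(o, Add(-1, Mul(2, Pow(o, 2)))) = Add(-1, o, Mul(2, Pow(o, 2))))
Function('G')(R, C) = 7 (Function('G')(R, C) = Add(1, 6) = 7)
Pow(Add(-603, Function('G')(6, Function('M')(2))), -1) = Pow(Add(-603, 7), -1) = Pow(-596, -1) = Rational(-1, 596)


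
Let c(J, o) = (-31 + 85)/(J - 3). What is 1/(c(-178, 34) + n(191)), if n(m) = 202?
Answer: 181/36508 ≈ 0.0049578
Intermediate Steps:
c(J, o) = 54/(-3 + J)
1/(c(-178, 34) + n(191)) = 1/(54/(-3 - 178) + 202) = 1/(54/(-181) + 202) = 1/(54*(-1/181) + 202) = 1/(-54/181 + 202) = 1/(36508/181) = 181/36508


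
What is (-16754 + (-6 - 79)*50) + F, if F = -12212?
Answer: -33216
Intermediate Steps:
(-16754 + (-6 - 79)*50) + F = (-16754 + (-6 - 79)*50) - 12212 = (-16754 - 85*50) - 12212 = (-16754 - 4250) - 12212 = -21004 - 12212 = -33216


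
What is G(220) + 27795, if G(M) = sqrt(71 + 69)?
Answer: 27795 + 2*sqrt(35) ≈ 27807.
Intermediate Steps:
G(M) = 2*sqrt(35) (G(M) = sqrt(140) = 2*sqrt(35))
G(220) + 27795 = 2*sqrt(35) + 27795 = 27795 + 2*sqrt(35)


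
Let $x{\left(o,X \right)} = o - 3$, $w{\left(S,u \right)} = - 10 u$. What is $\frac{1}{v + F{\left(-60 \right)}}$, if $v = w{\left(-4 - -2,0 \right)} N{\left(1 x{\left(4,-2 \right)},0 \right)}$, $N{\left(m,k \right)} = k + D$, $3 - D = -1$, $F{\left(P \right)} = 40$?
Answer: $\frac{1}{40} \approx 0.025$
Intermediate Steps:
$D = 4$ ($D = 3 - -1 = 3 + 1 = 4$)
$x{\left(o,X \right)} = -3 + o$
$N{\left(m,k \right)} = 4 + k$ ($N{\left(m,k \right)} = k + 4 = 4 + k$)
$v = 0$ ($v = \left(-10\right) 0 \left(4 + 0\right) = 0 \cdot 4 = 0$)
$\frac{1}{v + F{\left(-60 \right)}} = \frac{1}{0 + 40} = \frac{1}{40}$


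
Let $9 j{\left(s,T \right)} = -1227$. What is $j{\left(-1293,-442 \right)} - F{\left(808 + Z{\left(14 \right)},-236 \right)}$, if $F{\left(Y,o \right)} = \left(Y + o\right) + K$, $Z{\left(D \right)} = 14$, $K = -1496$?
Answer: $\frac{2321}{3} \approx 773.67$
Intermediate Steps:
$j{\left(s,T \right)} = - \frac{409}{3}$ ($j{\left(s,T \right)} = \frac{1}{9} \left(-1227\right) = - \frac{409}{3}$)
$F{\left(Y,o \right)} = -1496 + Y + o$ ($F{\left(Y,o \right)} = \left(Y + o\right) - 1496 = -1496 + Y + o$)
$j{\left(-1293,-442 \right)} - F{\left(808 + Z{\left(14 \right)},-236 \right)} = - \frac{409}{3} - \left(-1496 + \left(808 + 14\right) - 236\right) = - \frac{409}{3} - \left(-1496 + 822 - 236\right) = - \frac{409}{3} - -910 = - \frac{409}{3} + 910 = \frac{2321}{3}$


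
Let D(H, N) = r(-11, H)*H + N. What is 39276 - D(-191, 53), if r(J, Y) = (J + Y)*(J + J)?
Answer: 888027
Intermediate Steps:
r(J, Y) = 2*J*(J + Y) (r(J, Y) = (J + Y)*(2*J) = 2*J*(J + Y))
D(H, N) = N + H*(242 - 22*H) (D(H, N) = (2*(-11)*(-11 + H))*H + N = (242 - 22*H)*H + N = H*(242 - 22*H) + N = N + H*(242 - 22*H))
39276 - D(-191, 53) = 39276 - (53 - 22*(-191)*(-11 - 191)) = 39276 - (53 - 22*(-191)*(-202)) = 39276 - (53 - 848804) = 39276 - 1*(-848751) = 39276 + 848751 = 888027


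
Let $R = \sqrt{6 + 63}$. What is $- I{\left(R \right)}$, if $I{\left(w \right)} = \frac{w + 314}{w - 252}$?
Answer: $\frac{26399}{21145} + \frac{566 \sqrt{69}}{63435} \approx 1.3226$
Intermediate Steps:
$R = \sqrt{69} \approx 8.3066$
$I{\left(w \right)} = \frac{314 + w}{-252 + w}$
$- I{\left(R \right)} = - \frac{314 + \sqrt{69}}{-252 + \sqrt{69}}$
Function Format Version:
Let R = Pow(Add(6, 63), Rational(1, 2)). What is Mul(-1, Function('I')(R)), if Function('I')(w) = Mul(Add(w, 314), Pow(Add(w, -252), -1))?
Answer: Add(Rational(26399, 21145), Mul(Rational(566, 63435), Pow(69, Rational(1, 2)))) ≈ 1.3226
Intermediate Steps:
R = Pow(69, Rational(1, 2)) ≈ 8.3066
Function('I')(w) = Mul(Pow(Add(-252, w), -1), Add(314, w)) (Function('I')(w) = Mul(Add(314, w), Pow(Add(-252, w), -1)) = Mul(Pow(Add(-252, w), -1), Add(314, w)))
Mul(-1, Function('I')(R)) = Mul(-1, Mul(Pow(Add(-252, Pow(69, Rational(1, 2))), -1), Add(314, Pow(69, Rational(1, 2))))) = Mul(-1, Pow(Add(-252, Pow(69, Rational(1, 2))), -1), Add(314, Pow(69, Rational(1, 2))))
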